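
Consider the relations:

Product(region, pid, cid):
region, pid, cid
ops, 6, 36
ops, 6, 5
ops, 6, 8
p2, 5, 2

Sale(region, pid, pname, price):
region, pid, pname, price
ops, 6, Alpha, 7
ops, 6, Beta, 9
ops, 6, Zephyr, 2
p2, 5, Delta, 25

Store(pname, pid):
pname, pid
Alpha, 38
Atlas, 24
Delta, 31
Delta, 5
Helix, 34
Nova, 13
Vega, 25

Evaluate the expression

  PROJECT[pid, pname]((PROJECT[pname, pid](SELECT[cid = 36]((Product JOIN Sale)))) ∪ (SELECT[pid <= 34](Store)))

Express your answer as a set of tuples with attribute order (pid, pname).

{(13, Nova), (24, Atlas), (25, Vega), (31, Delta), (34, Helix), (5, Delta), (6, Alpha), (6, Beta), (6, Zephyr)}

Product ⋈ Sale (natural join on region, pid): {(ops, 6, 36, Alpha, 7), (ops, 6, 36, Beta, 9), (ops, 6, 36, Zephyr, 2), (ops, 6, 5, Alpha, 7), (ops, 6, 5, Beta, 9), (ops, 6, 5, Zephyr, 2), (ops, 6, 8, Alpha, 7), (ops, 6, 8, Beta, 9), (ops, 6, 8, Zephyr, 2), (p2, 5, 2, Delta, 25)}
Selection cid = 36: {(ops, 6, 36, Alpha, 7), (ops, 6, 36, Beta, 9), (ops, 6, 36, Zephyr, 2)}
Projecting to pname, pid: {(Alpha, 6), (Beta, 6), (Zephyr, 6)}
Selection pid <= 34: {(Atlas, 24), (Delta, 31), (Delta, 5), (Helix, 34), (Nova, 13), (Vega, 25)}
Union: {(Alpha, 6), (Beta, 6), (Zephyr, 6)} with {(Atlas, 24), (Delta, 31), (Delta, 5), (Helix, 34), (Nova, 13), (Vega, 25)} → {(Alpha, 6), (Atlas, 24), (Beta, 6), (Delta, 31), (Delta, 5), (Helix, 34), (Nova, 13), (Vega, 25), (Zephyr, 6)}
Projecting to pid, pname: {(13, Nova), (24, Atlas), (25, Vega), (31, Delta), (34, Helix), (5, Delta), (6, Alpha), (6, Beta), (6, Zephyr)}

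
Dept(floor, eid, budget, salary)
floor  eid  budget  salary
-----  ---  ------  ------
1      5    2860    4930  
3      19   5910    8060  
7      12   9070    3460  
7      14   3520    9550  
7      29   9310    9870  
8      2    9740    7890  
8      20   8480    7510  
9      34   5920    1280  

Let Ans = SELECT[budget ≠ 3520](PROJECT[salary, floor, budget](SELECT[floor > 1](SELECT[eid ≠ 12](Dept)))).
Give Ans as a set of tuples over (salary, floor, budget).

σ[eid ≠ 12]: keep tuples satisfying eid ≠ 12 → {(1, 5, 2860, 4930), (3, 19, 5910, 8060), (7, 14, 3520, 9550), (7, 29, 9310, 9870), (8, 2, 9740, 7890), (8, 20, 8480, 7510), (9, 34, 5920, 1280)}
σ[floor > 1]: keep tuples satisfying floor > 1 → {(3, 19, 5910, 8060), (7, 14, 3520, 9550), (7, 29, 9310, 9870), (8, 2, 9740, 7890), (8, 20, 8480, 7510), (9, 34, 5920, 1280)}
π[salary, floor, budget]: project onto (salary, floor, budget) → {(1280, 9, 5920), (7510, 8, 8480), (7890, 8, 9740), (8060, 3, 5910), (9550, 7, 3520), (9870, 7, 9310)}
σ[budget ≠ 3520]: keep tuples satisfying budget ≠ 3520 → {(1280, 9, 5920), (7510, 8, 8480), (7890, 8, 9740), (8060, 3, 5910), (9870, 7, 9310)}

{(1280, 9, 5920), (7510, 8, 8480), (7890, 8, 9740), (8060, 3, 5910), (9870, 7, 9310)}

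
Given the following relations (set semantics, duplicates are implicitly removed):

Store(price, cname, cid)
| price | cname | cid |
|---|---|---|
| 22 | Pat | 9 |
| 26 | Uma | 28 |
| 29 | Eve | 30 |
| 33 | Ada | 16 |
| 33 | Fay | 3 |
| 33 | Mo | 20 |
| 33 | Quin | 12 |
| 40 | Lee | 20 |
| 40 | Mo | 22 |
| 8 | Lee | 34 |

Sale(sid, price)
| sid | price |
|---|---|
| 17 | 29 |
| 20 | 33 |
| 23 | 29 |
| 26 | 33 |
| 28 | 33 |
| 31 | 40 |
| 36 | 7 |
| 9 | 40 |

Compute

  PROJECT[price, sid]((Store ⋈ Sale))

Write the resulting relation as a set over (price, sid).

Store ⋈ Sale (natural join on price): {(29, Eve, 30, 17), (29, Eve, 30, 23), (33, Ada, 16, 20), (33, Ada, 16, 26), (33, Ada, 16, 28), (33, Fay, 3, 20), (33, Fay, 3, 26), (33, Fay, 3, 28), (33, Mo, 20, 20), (33, Mo, 20, 26), (33, Mo, 20, 28), (33, Quin, 12, 20), (33, Quin, 12, 26), (33, Quin, 12, 28), (40, Lee, 20, 31), (40, Lee, 20, 9), (40, Mo, 22, 31), (40, Mo, 22, 9)}
π[price, sid]: project onto (price, sid) (11 duplicate(s) eliminated) → {(29, 17), (29, 23), (33, 20), (33, 26), (33, 28), (40, 31), (40, 9)}

{(29, 17), (29, 23), (33, 20), (33, 26), (33, 28), (40, 31), (40, 9)}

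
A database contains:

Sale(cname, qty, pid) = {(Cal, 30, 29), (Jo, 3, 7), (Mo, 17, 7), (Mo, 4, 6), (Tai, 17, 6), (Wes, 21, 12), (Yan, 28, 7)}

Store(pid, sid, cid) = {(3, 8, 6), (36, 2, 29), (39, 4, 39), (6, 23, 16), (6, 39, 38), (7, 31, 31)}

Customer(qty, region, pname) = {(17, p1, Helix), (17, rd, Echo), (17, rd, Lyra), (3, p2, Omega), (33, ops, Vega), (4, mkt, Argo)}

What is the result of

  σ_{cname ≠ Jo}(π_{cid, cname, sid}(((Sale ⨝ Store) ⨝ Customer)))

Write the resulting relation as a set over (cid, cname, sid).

{(16, Mo, 23), (16, Tai, 23), (31, Mo, 31), (38, Mo, 39), (38, Tai, 39)}

Natural join on pid: {(Jo, 3, 7, 31, 31), (Mo, 17, 7, 31, 31), (Mo, 4, 6, 23, 16), (Mo, 4, 6, 39, 38), (Tai, 17, 6, 23, 16), (Tai, 17, 6, 39, 38), (Yan, 28, 7, 31, 31)}
Natural join on qty: {(Jo, 3, 7, 31, 31, p2, Omega), (Mo, 17, 7, 31, 31, p1, Helix), (Mo, 17, 7, 31, 31, rd, Echo), (Mo, 17, 7, 31, 31, rd, Lyra), (Mo, 4, 6, 23, 16, mkt, Argo), (Mo, 4, 6, 39, 38, mkt, Argo), (Tai, 17, 6, 23, 16, p1, Helix), (Tai, 17, 6, 23, 16, rd, Echo), (Tai, 17, 6, 23, 16, rd, Lyra), (Tai, 17, 6, 39, 38, p1, Helix), (Tai, 17, 6, 39, 38, rd, Echo), (Tai, 17, 6, 39, 38, rd, Lyra)}
Keep only column(s) cid, cname, sid (6 duplicate(s) eliminated): {(16, Mo, 23), (16, Tai, 23), (31, Jo, 31), (31, Mo, 31), (38, Mo, 39), (38, Tai, 39)}
σ[cname ≠ Jo]: keep tuples satisfying cname ≠ Jo → {(16, Mo, 23), (16, Tai, 23), (31, Mo, 31), (38, Mo, 39), (38, Tai, 39)}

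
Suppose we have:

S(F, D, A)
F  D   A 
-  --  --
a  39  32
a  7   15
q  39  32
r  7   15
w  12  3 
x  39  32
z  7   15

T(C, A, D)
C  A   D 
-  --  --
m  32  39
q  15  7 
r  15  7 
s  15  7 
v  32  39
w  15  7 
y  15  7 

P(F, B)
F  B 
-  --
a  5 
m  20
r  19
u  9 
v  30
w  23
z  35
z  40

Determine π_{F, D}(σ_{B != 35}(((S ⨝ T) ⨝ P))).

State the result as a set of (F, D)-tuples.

S ⋈ T (natural join on D, A): {(a, 39, 32, m), (a, 39, 32, v), (a, 7, 15, q), (a, 7, 15, r), (a, 7, 15, s), (a, 7, 15, w), (a, 7, 15, y), (q, 39, 32, m), (q, 39, 32, v), (r, 7, 15, q), (r, 7, 15, r), (r, 7, 15, s), (r, 7, 15, w), (r, 7, 15, y), (x, 39, 32, m), (x, 39, 32, v), (z, 7, 15, q), (z, 7, 15, r), (z, 7, 15, s), (z, 7, 15, w), (z, 7, 15, y)}
(S ⨝ T) ⋈ P (natural join on F): {(a, 39, 32, m, 5), (a, 39, 32, v, 5), (a, 7, 15, q, 5), (a, 7, 15, r, 5), (a, 7, 15, s, 5), (a, 7, 15, w, 5), (a, 7, 15, y, 5), (r, 7, 15, q, 19), (r, 7, 15, r, 19), (r, 7, 15, s, 19), (r, 7, 15, w, 19), (r, 7, 15, y, 19), (z, 7, 15, q, 35), (z, 7, 15, q, 40), (z, 7, 15, r, 35), (z, 7, 15, r, 40), (z, 7, 15, s, 35), (z, 7, 15, s, 40), (z, 7, 15, w, 35), (z, 7, 15, w, 40), (z, 7, 15, y, 35), (z, 7, 15, y, 40)}
σ[B != 35]: keep tuples satisfying B != 35 → {(a, 39, 32, m, 5), (a, 39, 32, v, 5), (a, 7, 15, q, 5), (a, 7, 15, r, 5), (a, 7, 15, s, 5), (a, 7, 15, w, 5), (a, 7, 15, y, 5), (r, 7, 15, q, 19), (r, 7, 15, r, 19), (r, 7, 15, s, 19), (r, 7, 15, w, 19), (r, 7, 15, y, 19), (z, 7, 15, q, 40), (z, 7, 15, r, 40), (z, 7, 15, s, 40), (z, 7, 15, w, 40), (z, 7, 15, y, 40)}
π[F, D]: project onto (F, D) (13 duplicate(s) eliminated) → {(a, 39), (a, 7), (r, 7), (z, 7)}

{(a, 39), (a, 7), (r, 7), (z, 7)}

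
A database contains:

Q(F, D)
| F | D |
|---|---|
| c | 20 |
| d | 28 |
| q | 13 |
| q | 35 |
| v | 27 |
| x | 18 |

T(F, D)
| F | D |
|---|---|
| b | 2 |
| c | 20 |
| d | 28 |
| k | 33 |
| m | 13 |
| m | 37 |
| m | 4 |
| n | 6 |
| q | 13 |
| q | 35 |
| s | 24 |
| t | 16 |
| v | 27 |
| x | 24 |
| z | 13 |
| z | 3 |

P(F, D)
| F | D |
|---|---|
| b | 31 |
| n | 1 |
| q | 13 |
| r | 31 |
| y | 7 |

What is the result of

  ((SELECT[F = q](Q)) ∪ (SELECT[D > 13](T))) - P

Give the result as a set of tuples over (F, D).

{(c, 20), (d, 28), (k, 33), (m, 37), (q, 35), (s, 24), (t, 16), (v, 27), (x, 24)}

Filtering on F = q leaves {(q, 13), (q, 35)}.
Filtering on D > 13 leaves {(c, 20), (d, 28), (k, 33), (m, 37), (q, 35), (s, 24), (t, 16), (v, 27), (x, 24)}.
Set union of the two operands is {(c, 20), (d, 28), (k, 33), (m, 37), (q, 13), (q, 35), (s, 24), (t, 16), (v, 27), (x, 24)}.
Set difference of the two operands is {(c, 20), (d, 28), (k, 33), (m, 37), (q, 35), (s, 24), (t, 16), (v, 27), (x, 24)}.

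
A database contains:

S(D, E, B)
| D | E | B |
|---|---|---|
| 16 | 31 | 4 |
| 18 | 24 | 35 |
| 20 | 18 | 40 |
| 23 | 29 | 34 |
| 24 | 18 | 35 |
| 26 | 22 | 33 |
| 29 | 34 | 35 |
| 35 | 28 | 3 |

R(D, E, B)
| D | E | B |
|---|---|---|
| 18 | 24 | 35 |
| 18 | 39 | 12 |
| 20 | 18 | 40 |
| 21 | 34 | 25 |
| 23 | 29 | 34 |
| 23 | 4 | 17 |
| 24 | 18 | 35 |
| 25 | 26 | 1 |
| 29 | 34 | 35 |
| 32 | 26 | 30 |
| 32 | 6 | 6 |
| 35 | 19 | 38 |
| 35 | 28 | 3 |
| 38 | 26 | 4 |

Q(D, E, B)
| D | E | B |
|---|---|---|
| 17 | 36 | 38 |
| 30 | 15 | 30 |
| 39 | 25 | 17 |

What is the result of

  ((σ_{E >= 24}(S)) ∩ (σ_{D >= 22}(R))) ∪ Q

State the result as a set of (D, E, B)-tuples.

Filtering on E >= 24 leaves {(16, 31, 4), (18, 24, 35), (23, 29, 34), (29, 34, 35), (35, 28, 3)}.
Filtering on D >= 22 leaves {(23, 29, 34), (23, 4, 17), (24, 18, 35), (25, 26, 1), (29, 34, 35), (32, 26, 30), (32, 6, 6), (35, 19, 38), (35, 28, 3), (38, 26, 4)}.
Intersection: {(16, 31, 4), (18, 24, 35), (23, 29, 34), (29, 34, 35), (35, 28, 3)} with {(23, 29, 34), (23, 4, 17), (24, 18, 35), (25, 26, 1), (29, 34, 35), (32, 26, 30), (32, 6, 6), (35, 19, 38), (35, 28, 3), (38, 26, 4)} → {(23, 29, 34), (29, 34, 35), (35, 28, 3)}
Union: {(23, 29, 34), (29, 34, 35), (35, 28, 3)} with {(17, 36, 38), (30, 15, 30), (39, 25, 17)} → {(17, 36, 38), (23, 29, 34), (29, 34, 35), (30, 15, 30), (35, 28, 3), (39, 25, 17)}

{(17, 36, 38), (23, 29, 34), (29, 34, 35), (30, 15, 30), (35, 28, 3), (39, 25, 17)}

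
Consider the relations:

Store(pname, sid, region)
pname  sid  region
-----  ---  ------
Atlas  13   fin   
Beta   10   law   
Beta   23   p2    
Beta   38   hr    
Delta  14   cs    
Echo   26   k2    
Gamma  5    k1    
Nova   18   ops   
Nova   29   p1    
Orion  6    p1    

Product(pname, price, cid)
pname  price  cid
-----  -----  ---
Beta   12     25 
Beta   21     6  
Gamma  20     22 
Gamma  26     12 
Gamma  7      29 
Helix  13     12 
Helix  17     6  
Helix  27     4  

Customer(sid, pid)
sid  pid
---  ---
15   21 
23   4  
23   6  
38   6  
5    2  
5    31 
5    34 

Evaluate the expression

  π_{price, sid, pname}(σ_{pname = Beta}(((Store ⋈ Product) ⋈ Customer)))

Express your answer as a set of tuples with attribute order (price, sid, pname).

{(12, 23, Beta), (12, 38, Beta), (21, 23, Beta), (21, 38, Beta)}

Joining Store and Product on pname yields {(Beta, 10, law, 12, 25), (Beta, 10, law, 21, 6), (Beta, 23, p2, 12, 25), (Beta, 23, p2, 21, 6), (Beta, 38, hr, 12, 25), (Beta, 38, hr, 21, 6), (Gamma, 5, k1, 20, 22), (Gamma, 5, k1, 26, 12), (Gamma, 5, k1, 7, 29)}.
Joining (Store ⋈ Product) and Customer on sid yields {(Beta, 23, p2, 12, 25, 4), (Beta, 23, p2, 12, 25, 6), (Beta, 23, p2, 21, 6, 4), (Beta, 23, p2, 21, 6, 6), (Beta, 38, hr, 12, 25, 6), (Beta, 38, hr, 21, 6, 6), (Gamma, 5, k1, 20, 22, 2), (Gamma, 5, k1, 20, 22, 31), (Gamma, 5, k1, 20, 22, 34), (Gamma, 5, k1, 26, 12, 2), (Gamma, 5, k1, 26, 12, 31), (Gamma, 5, k1, 26, 12, 34), (Gamma, 5, k1, 7, 29, 2), (Gamma, 5, k1, 7, 29, 31), (Gamma, 5, k1, 7, 29, 34)}.
Apply σ_{pname = Beta}; surviving tuples: {(Beta, 23, p2, 12, 25, 4), (Beta, 23, p2, 12, 25, 6), (Beta, 23, p2, 21, 6, 4), (Beta, 23, p2, 21, 6, 6), (Beta, 38, hr, 12, 25, 6), (Beta, 38, hr, 21, 6, 6)}
Projecting to price, sid, pname (2 duplicate(s) eliminated): {(12, 23, Beta), (12, 38, Beta), (21, 23, Beta), (21, 38, Beta)}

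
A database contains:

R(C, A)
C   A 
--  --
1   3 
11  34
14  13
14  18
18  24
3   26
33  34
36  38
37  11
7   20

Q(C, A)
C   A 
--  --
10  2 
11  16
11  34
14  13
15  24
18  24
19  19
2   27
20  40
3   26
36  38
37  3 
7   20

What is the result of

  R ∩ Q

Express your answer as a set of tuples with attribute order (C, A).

{(11, 34), (14, 13), (18, 24), (3, 26), (36, 38), (7, 20)}

Taking the intersection: {(11, 34), (14, 13), (18, 24), (3, 26), (36, 38), (7, 20)}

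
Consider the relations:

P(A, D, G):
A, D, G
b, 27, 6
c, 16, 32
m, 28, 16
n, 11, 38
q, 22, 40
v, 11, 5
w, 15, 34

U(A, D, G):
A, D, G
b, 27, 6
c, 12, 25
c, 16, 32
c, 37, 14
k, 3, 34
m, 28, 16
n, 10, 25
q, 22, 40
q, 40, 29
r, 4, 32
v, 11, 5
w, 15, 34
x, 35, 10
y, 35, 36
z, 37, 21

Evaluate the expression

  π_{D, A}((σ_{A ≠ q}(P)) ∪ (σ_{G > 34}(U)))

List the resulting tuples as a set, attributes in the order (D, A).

Selection A ≠ q: {(b, 27, 6), (c, 16, 32), (m, 28, 16), (n, 11, 38), (v, 11, 5), (w, 15, 34)}
Selection G > 34: {(q, 22, 40), (y, 35, 36)}
Taking the union: {(b, 27, 6), (c, 16, 32), (m, 28, 16), (n, 11, 38), (q, 22, 40), (v, 11, 5), (w, 15, 34), (y, 35, 36)}
Projecting to D, A: {(11, n), (11, v), (15, w), (16, c), (22, q), (27, b), (28, m), (35, y)}

{(11, n), (11, v), (15, w), (16, c), (22, q), (27, b), (28, m), (35, y)}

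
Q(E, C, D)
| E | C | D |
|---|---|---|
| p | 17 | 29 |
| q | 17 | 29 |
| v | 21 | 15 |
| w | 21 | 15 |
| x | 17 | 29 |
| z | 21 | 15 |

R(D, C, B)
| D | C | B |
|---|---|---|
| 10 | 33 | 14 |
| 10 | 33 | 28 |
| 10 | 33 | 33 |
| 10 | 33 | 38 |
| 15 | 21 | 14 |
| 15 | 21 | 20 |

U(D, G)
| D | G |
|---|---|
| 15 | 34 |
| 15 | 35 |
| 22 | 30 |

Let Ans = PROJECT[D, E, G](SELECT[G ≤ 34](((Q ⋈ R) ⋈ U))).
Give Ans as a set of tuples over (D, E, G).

{(15, v, 34), (15, w, 34), (15, z, 34)}

Natural join on C, D: {(v, 21, 15, 14), (v, 21, 15, 20), (w, 21, 15, 14), (w, 21, 15, 20), (z, 21, 15, 14), (z, 21, 15, 20)}
Natural join on D: {(v, 21, 15, 14, 34), (v, 21, 15, 14, 35), (v, 21, 15, 20, 34), (v, 21, 15, 20, 35), (w, 21, 15, 14, 34), (w, 21, 15, 14, 35), (w, 21, 15, 20, 34), (w, 21, 15, 20, 35), (z, 21, 15, 14, 34), (z, 21, 15, 14, 35), (z, 21, 15, 20, 34), (z, 21, 15, 20, 35)}
Filtering on G ≤ 34 leaves {(v, 21, 15, 14, 34), (v, 21, 15, 20, 34), (w, 21, 15, 14, 34), (w, 21, 15, 20, 34), (z, 21, 15, 14, 34), (z, 21, 15, 20, 34)}.
Projecting to D, E, G (3 duplicate(s) eliminated): {(15, v, 34), (15, w, 34), (15, z, 34)}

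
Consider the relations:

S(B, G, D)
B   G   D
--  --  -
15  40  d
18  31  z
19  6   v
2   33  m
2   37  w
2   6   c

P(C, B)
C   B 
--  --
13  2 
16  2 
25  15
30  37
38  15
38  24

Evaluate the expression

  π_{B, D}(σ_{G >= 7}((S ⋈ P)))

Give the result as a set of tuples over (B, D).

{(15, d), (2, m), (2, w)}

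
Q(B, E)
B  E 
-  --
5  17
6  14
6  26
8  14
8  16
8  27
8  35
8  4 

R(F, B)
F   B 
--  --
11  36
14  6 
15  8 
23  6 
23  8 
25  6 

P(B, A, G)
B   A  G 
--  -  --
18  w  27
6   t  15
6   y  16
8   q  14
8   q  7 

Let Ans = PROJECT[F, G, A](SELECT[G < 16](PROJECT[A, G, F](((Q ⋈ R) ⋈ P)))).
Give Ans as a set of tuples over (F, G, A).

{(14, 15, t), (15, 14, q), (15, 7, q), (23, 14, q), (23, 15, t), (23, 7, q), (25, 15, t)}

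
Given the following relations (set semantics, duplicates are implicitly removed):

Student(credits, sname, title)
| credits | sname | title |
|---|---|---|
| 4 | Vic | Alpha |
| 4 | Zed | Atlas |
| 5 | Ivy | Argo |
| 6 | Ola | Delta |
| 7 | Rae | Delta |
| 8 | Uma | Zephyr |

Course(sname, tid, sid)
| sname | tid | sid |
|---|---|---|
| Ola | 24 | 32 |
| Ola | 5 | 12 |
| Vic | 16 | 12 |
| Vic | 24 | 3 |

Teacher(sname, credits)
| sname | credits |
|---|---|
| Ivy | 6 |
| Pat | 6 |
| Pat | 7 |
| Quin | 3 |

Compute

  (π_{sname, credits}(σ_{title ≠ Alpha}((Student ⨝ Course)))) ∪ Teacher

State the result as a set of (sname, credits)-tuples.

Joining Student and Course on sname yields {(4, Vic, Alpha, 16, 12), (4, Vic, Alpha, 24, 3), (6, Ola, Delta, 24, 32), (6, Ola, Delta, 5, 12)}.
σ[title ≠ Alpha]: keep tuples satisfying title ≠ Alpha → {(6, Ola, Delta, 24, 32), (6, Ola, Delta, 5, 12)}
π[sname, credits]: project onto (sname, credits) (1 duplicate(s) eliminated) → {(Ola, 6)}
Union: {(Ola, 6)} with {(Ivy, 6), (Pat, 6), (Pat, 7), (Quin, 3)} → {(Ivy, 6), (Ola, 6), (Pat, 6), (Pat, 7), (Quin, 3)}

{(Ivy, 6), (Ola, 6), (Pat, 6), (Pat, 7), (Quin, 3)}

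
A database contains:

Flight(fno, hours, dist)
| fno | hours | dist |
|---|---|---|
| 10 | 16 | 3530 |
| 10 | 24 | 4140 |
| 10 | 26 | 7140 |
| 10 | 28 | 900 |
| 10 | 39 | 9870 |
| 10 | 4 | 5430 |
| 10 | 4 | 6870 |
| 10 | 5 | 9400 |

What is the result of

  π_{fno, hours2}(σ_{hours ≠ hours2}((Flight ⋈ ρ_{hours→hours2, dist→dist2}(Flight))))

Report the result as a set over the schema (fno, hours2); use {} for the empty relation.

ρ[hours→hours2, dist→dist2]: schema becomes (fno, hours2, dist2); tuples unchanged.
Joining Flight and ρ_{hours→hours2, dist→dist2}(Flight) on fno yields {(10, 16, 3530, 16, 3530), (10, 16, 3530, 24, 4140), (10, 16, 3530, 26, 7140), (10, 16, 3530, 28, 900), (10, 16, 3530, 39, 9870), (10, 16, 3530, 4, 5430), (10, 16, 3530, 4, 6870), (10, 16, 3530, 5, 9400), (10, 24, 4140, 16, 3530), (10, 24, 4140, 24, 4140), (10, 24, 4140, 26, 7140), (10, 24, 4140, 28, 900), (10, 24, 4140, 39, 9870), (10, 24, 4140, 4, 5430), (10, 24, 4140, 4, 6870), (10, 24, 4140, 5, 9400), (10, 26, 7140, 16, 3530), (10, 26, 7140, 24, 4140), (10, 26, 7140, 26, 7140), (10, 26, 7140, 28, 900), (10, 26, 7140, 39, 9870), (10, 26, 7140, 4, 5430), (10, 26, 7140, 4, 6870), (10, 26, 7140, 5, 9400), (10, 28, 900, 16, 3530), (10, 28, 900, 24, 4140), (10, 28, 900, 26, 7140), (10, 28, 900, 28, 900), (10, 28, 900, 39, 9870), (10, 28, 900, 4, 5430), (10, 28, 900, 4, 6870), (10, 28, 900, 5, 9400), (10, 39, 9870, 16, 3530), (10, 39, 9870, 24, 4140), (10, 39, 9870, 26, 7140), (10, 39, 9870, 28, 900), (10, 39, 9870, 39, 9870), (10, 39, 9870, 4, 5430), (10, 39, 9870, 4, 6870), (10, 39, 9870, 5, 9400), (10, 4, 5430, 16, 3530), (10, 4, 5430, 24, 4140), (10, 4, 5430, 26, 7140), (10, 4, 5430, 28, 900), (10, 4, 5430, 39, 9870), (10, 4, 5430, 4, 5430), (10, 4, 5430, 4, 6870), (10, 4, 5430, 5, 9400), (10, 4, 6870, 16, 3530), (10, 4, 6870, 24, 4140), (10, 4, 6870, 26, 7140), (10, 4, 6870, 28, 900), (10, 4, 6870, 39, 9870), (10, 4, 6870, 4, 5430), (10, 4, 6870, 4, 6870), (10, 4, 6870, 5, 9400), (10, 5, 9400, 16, 3530), (10, 5, 9400, 24, 4140), (10, 5, 9400, 26, 7140), (10, 5, 9400, 28, 900), (10, 5, 9400, 39, 9870), (10, 5, 9400, 4, 5430), (10, 5, 9400, 4, 6870), (10, 5, 9400, 5, 9400)}.
Filtering on hours ≠ hours2 leaves {(10, 16, 3530, 24, 4140), (10, 16, 3530, 26, 7140), (10, 16, 3530, 28, 900), (10, 16, 3530, 39, 9870), (10, 16, 3530, 4, 5430), (10, 16, 3530, 4, 6870), (10, 16, 3530, 5, 9400), (10, 24, 4140, 16, 3530), (10, 24, 4140, 26, 7140), (10, 24, 4140, 28, 900), (10, 24, 4140, 39, 9870), (10, 24, 4140, 4, 5430), (10, 24, 4140, 4, 6870), (10, 24, 4140, 5, 9400), (10, 26, 7140, 16, 3530), (10, 26, 7140, 24, 4140), (10, 26, 7140, 28, 900), (10, 26, 7140, 39, 9870), (10, 26, 7140, 4, 5430), (10, 26, 7140, 4, 6870), (10, 26, 7140, 5, 9400), (10, 28, 900, 16, 3530), (10, 28, 900, 24, 4140), (10, 28, 900, 26, 7140), (10, 28, 900, 39, 9870), (10, 28, 900, 4, 5430), (10, 28, 900, 4, 6870), (10, 28, 900, 5, 9400), (10, 39, 9870, 16, 3530), (10, 39, 9870, 24, 4140), (10, 39, 9870, 26, 7140), (10, 39, 9870, 28, 900), (10, 39, 9870, 4, 5430), (10, 39, 9870, 4, 6870), (10, 39, 9870, 5, 9400), (10, 4, 5430, 16, 3530), (10, 4, 5430, 24, 4140), (10, 4, 5430, 26, 7140), (10, 4, 5430, 28, 900), (10, 4, 5430, 39, 9870), (10, 4, 5430, 5, 9400), (10, 4, 6870, 16, 3530), (10, 4, 6870, 24, 4140), (10, 4, 6870, 26, 7140), (10, 4, 6870, 28, 900), (10, 4, 6870, 39, 9870), (10, 4, 6870, 5, 9400), (10, 5, 9400, 16, 3530), (10, 5, 9400, 24, 4140), (10, 5, 9400, 26, 7140), (10, 5, 9400, 28, 900), (10, 5, 9400, 39, 9870), (10, 5, 9400, 4, 5430), (10, 5, 9400, 4, 6870)}.
π[fno, hours2]: project onto (fno, hours2) (47 duplicate(s) eliminated) → {(10, 16), (10, 24), (10, 26), (10, 28), (10, 39), (10, 4), (10, 5)}

{(10, 16), (10, 24), (10, 26), (10, 28), (10, 39), (10, 4), (10, 5)}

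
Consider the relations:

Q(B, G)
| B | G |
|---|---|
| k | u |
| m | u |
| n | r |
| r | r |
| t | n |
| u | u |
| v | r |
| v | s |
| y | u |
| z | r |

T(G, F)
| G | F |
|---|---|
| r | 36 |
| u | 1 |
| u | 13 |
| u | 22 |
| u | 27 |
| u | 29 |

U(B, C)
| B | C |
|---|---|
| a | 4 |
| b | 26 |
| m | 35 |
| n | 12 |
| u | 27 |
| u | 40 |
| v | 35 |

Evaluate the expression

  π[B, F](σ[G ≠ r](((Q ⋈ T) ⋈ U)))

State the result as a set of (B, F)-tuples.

{(m, 1), (m, 13), (m, 22), (m, 27), (m, 29), (u, 1), (u, 13), (u, 22), (u, 27), (u, 29)}

Joining Q and T on G yields {(k, u, 1), (k, u, 13), (k, u, 22), (k, u, 27), (k, u, 29), (m, u, 1), (m, u, 13), (m, u, 22), (m, u, 27), (m, u, 29), (n, r, 36), (r, r, 36), (u, u, 1), (u, u, 13), (u, u, 22), (u, u, 27), (u, u, 29), (v, r, 36), (y, u, 1), (y, u, 13), (y, u, 22), (y, u, 27), (y, u, 29), (z, r, 36)}.
Joining (Q ⋈ T) and U on B yields {(m, u, 1, 35), (m, u, 13, 35), (m, u, 22, 35), (m, u, 27, 35), (m, u, 29, 35), (n, r, 36, 12), (u, u, 1, 27), (u, u, 1, 40), (u, u, 13, 27), (u, u, 13, 40), (u, u, 22, 27), (u, u, 22, 40), (u, u, 27, 27), (u, u, 27, 40), (u, u, 29, 27), (u, u, 29, 40), (v, r, 36, 35)}.
Filtering on G ≠ r leaves {(m, u, 1, 35), (m, u, 13, 35), (m, u, 22, 35), (m, u, 27, 35), (m, u, 29, 35), (u, u, 1, 27), (u, u, 1, 40), (u, u, 13, 27), (u, u, 13, 40), (u, u, 22, 27), (u, u, 22, 40), (u, u, 27, 27), (u, u, 27, 40), (u, u, 29, 27), (u, u, 29, 40)}.
π[B, F]: project onto (B, F) (5 duplicate(s) eliminated) → {(m, 1), (m, 13), (m, 22), (m, 27), (m, 29), (u, 1), (u, 13), (u, 22), (u, 27), (u, 29)}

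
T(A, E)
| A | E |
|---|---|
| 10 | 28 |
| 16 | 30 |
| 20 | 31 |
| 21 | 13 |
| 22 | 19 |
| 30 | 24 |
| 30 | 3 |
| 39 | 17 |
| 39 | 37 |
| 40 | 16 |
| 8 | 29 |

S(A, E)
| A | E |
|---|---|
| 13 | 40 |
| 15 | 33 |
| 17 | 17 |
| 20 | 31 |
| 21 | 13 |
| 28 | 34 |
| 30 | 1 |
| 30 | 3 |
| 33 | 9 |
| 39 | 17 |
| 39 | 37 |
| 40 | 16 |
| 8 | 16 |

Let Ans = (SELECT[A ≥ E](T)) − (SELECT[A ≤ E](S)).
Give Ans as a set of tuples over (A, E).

{(21, 13), (22, 19), (30, 24), (30, 3), (39, 17), (39, 37), (40, 16)}

Filtering on A ≥ E leaves {(21, 13), (22, 19), (30, 24), (30, 3), (39, 17), (39, 37), (40, 16)}.
Filtering on A ≤ E leaves {(13, 40), (15, 33), (17, 17), (20, 31), (28, 34), (8, 16)}.
Difference: {(21, 13), (22, 19), (30, 24), (30, 3), (39, 17), (39, 37), (40, 16)} with {(13, 40), (15, 33), (17, 17), (20, 31), (28, 34), (8, 16)} → {(21, 13), (22, 19), (30, 24), (30, 3), (39, 17), (39, 37), (40, 16)}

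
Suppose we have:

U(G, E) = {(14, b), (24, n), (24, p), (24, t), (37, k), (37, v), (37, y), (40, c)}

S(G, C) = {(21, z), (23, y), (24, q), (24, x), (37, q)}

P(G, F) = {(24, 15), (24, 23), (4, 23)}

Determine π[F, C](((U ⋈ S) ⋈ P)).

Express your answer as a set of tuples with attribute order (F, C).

{(15, q), (15, x), (23, q), (23, x)}

Natural join on G: {(24, n, q), (24, n, x), (24, p, q), (24, p, x), (24, t, q), (24, t, x), (37, k, q), (37, v, q), (37, y, q)}
Natural join on G: {(24, n, q, 15), (24, n, q, 23), (24, n, x, 15), (24, n, x, 23), (24, p, q, 15), (24, p, q, 23), (24, p, x, 15), (24, p, x, 23), (24, t, q, 15), (24, t, q, 23), (24, t, x, 15), (24, t, x, 23)}
Keep only column(s) F, C (8 duplicate(s) eliminated): {(15, q), (15, x), (23, q), (23, x)}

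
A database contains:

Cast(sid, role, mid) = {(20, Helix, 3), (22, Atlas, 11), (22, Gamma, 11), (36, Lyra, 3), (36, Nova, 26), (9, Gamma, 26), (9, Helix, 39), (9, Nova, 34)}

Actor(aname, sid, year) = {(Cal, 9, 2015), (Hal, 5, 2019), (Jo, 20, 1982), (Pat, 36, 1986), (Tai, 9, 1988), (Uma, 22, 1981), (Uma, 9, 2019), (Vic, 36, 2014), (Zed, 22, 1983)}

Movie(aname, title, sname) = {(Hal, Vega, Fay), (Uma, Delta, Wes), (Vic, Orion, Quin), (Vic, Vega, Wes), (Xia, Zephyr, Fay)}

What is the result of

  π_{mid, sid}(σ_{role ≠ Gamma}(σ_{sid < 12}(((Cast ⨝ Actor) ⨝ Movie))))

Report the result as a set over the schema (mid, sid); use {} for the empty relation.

{(34, 9), (39, 9)}

Cast ⋈ Actor (natural join on sid): {(20, Helix, 3, Jo, 1982), (22, Atlas, 11, Uma, 1981), (22, Atlas, 11, Zed, 1983), (22, Gamma, 11, Uma, 1981), (22, Gamma, 11, Zed, 1983), (36, Lyra, 3, Pat, 1986), (36, Lyra, 3, Vic, 2014), (36, Nova, 26, Pat, 1986), (36, Nova, 26, Vic, 2014), (9, Gamma, 26, Cal, 2015), (9, Gamma, 26, Tai, 1988), (9, Gamma, 26, Uma, 2019), (9, Helix, 39, Cal, 2015), (9, Helix, 39, Tai, 1988), (9, Helix, 39, Uma, 2019), (9, Nova, 34, Cal, 2015), (9, Nova, 34, Tai, 1988), (9, Nova, 34, Uma, 2019)}
(Cast ⨝ Actor) ⋈ Movie (natural join on aname): {(22, Atlas, 11, Uma, 1981, Delta, Wes), (22, Gamma, 11, Uma, 1981, Delta, Wes), (36, Lyra, 3, Vic, 2014, Orion, Quin), (36, Lyra, 3, Vic, 2014, Vega, Wes), (36, Nova, 26, Vic, 2014, Orion, Quin), (36, Nova, 26, Vic, 2014, Vega, Wes), (9, Gamma, 26, Uma, 2019, Delta, Wes), (9, Helix, 39, Uma, 2019, Delta, Wes), (9, Nova, 34, Uma, 2019, Delta, Wes)}
σ[sid < 12]: keep tuples satisfying sid < 12 → {(9, Gamma, 26, Uma, 2019, Delta, Wes), (9, Helix, 39, Uma, 2019, Delta, Wes), (9, Nova, 34, Uma, 2019, Delta, Wes)}
σ[role ≠ Gamma]: keep tuples satisfying role ≠ Gamma → {(9, Helix, 39, Uma, 2019, Delta, Wes), (9, Nova, 34, Uma, 2019, Delta, Wes)}
π[mid, sid]: project onto (mid, sid) → {(34, 9), (39, 9)}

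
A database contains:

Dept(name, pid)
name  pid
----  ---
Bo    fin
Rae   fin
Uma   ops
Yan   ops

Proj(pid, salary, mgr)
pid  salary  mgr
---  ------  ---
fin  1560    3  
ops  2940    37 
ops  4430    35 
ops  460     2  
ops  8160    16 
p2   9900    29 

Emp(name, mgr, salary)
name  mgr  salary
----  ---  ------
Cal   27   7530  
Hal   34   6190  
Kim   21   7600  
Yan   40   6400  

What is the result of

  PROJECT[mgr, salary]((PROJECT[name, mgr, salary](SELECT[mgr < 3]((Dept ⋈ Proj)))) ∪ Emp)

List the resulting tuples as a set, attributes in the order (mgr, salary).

{(2, 460), (21, 7600), (27, 7530), (34, 6190), (40, 6400)}

Joining Dept and Proj on pid yields {(Bo, fin, 1560, 3), (Rae, fin, 1560, 3), (Uma, ops, 2940, 37), (Uma, ops, 4430, 35), (Uma, ops, 460, 2), (Uma, ops, 8160, 16), (Yan, ops, 2940, 37), (Yan, ops, 4430, 35), (Yan, ops, 460, 2), (Yan, ops, 8160, 16)}.
Selection mgr < 3: {(Uma, ops, 460, 2), (Yan, ops, 460, 2)}
Projecting to name, mgr, salary: {(Uma, 2, 460), (Yan, 2, 460)}
Taking the union: {(Cal, 27, 7530), (Hal, 34, 6190), (Kim, 21, 7600), (Uma, 2, 460), (Yan, 2, 460), (Yan, 40, 6400)}
Projecting to mgr, salary (1 duplicate(s) eliminated): {(2, 460), (21, 7600), (27, 7530), (34, 6190), (40, 6400)}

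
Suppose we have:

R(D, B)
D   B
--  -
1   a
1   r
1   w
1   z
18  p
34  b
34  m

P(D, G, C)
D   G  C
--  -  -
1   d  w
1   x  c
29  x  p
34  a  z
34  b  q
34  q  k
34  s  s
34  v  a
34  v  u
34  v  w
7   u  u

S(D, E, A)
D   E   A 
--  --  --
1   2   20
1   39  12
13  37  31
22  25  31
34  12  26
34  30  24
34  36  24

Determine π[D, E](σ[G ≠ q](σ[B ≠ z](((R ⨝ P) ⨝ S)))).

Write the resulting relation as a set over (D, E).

Joining R and P on D yields {(1, a, d, w), (1, a, x, c), (1, r, d, w), (1, r, x, c), (1, w, d, w), (1, w, x, c), (1, z, d, w), (1, z, x, c), (34, b, a, z), (34, b, b, q), (34, b, q, k), (34, b, s, s), (34, b, v, a), (34, b, v, u), (34, b, v, w), (34, m, a, z), (34, m, b, q), (34, m, q, k), (34, m, s, s), (34, m, v, a), (34, m, v, u), (34, m, v, w)}.
Joining (R ⨝ P) and S on D yields {(1, a, d, w, 2, 20), (1, a, d, w, 39, 12), (1, a, x, c, 2, 20), (1, a, x, c, 39, 12), (1, r, d, w, 2, 20), (1, r, d, w, 39, 12), (1, r, x, c, 2, 20), (1, r, x, c, 39, 12), (1, w, d, w, 2, 20), (1, w, d, w, 39, 12), (1, w, x, c, 2, 20), (1, w, x, c, 39, 12), (1, z, d, w, 2, 20), (1, z, d, w, 39, 12), (1, z, x, c, 2, 20), (1, z, x, c, 39, 12), (34, b, a, z, 12, 26), (34, b, a, z, 30, 24), (34, b, a, z, 36, 24), (34, b, b, q, 12, 26), (34, b, b, q, 30, 24), (34, b, b, q, 36, 24), (34, b, q, k, 12, 26), (34, b, q, k, 30, 24), (34, b, q, k, 36, 24), (34, b, s, s, 12, 26), (34, b, s, s, 30, 24), (34, b, s, s, 36, 24), (34, b, v, a, 12, 26), (34, b, v, a, 30, 24), (34, b, v, a, 36, 24), (34, b, v, u, 12, 26), (34, b, v, u, 30, 24), (34, b, v, u, 36, 24), (34, b, v, w, 12, 26), (34, b, v, w, 30, 24), (34, b, v, w, 36, 24), (34, m, a, z, 12, 26), (34, m, a, z, 30, 24), (34, m, a, z, 36, 24), (34, m, b, q, 12, 26), (34, m, b, q, 30, 24), (34, m, b, q, 36, 24), (34, m, q, k, 12, 26), (34, m, q, k, 30, 24), (34, m, q, k, 36, 24), (34, m, s, s, 12, 26), (34, m, s, s, 30, 24), (34, m, s, s, 36, 24), (34, m, v, a, 12, 26), (34, m, v, a, 30, 24), (34, m, v, a, 36, 24), (34, m, v, u, 12, 26), (34, m, v, u, 30, 24), (34, m, v, u, 36, 24), (34, m, v, w, 12, 26), (34, m, v, w, 30, 24), (34, m, v, w, 36, 24)}.
Filtering on B ≠ z leaves {(1, a, d, w, 2, 20), (1, a, d, w, 39, 12), (1, a, x, c, 2, 20), (1, a, x, c, 39, 12), (1, r, d, w, 2, 20), (1, r, d, w, 39, 12), (1, r, x, c, 2, 20), (1, r, x, c, 39, 12), (1, w, d, w, 2, 20), (1, w, d, w, 39, 12), (1, w, x, c, 2, 20), (1, w, x, c, 39, 12), (34, b, a, z, 12, 26), (34, b, a, z, 30, 24), (34, b, a, z, 36, 24), (34, b, b, q, 12, 26), (34, b, b, q, 30, 24), (34, b, b, q, 36, 24), (34, b, q, k, 12, 26), (34, b, q, k, 30, 24), (34, b, q, k, 36, 24), (34, b, s, s, 12, 26), (34, b, s, s, 30, 24), (34, b, s, s, 36, 24), (34, b, v, a, 12, 26), (34, b, v, a, 30, 24), (34, b, v, a, 36, 24), (34, b, v, u, 12, 26), (34, b, v, u, 30, 24), (34, b, v, u, 36, 24), (34, b, v, w, 12, 26), (34, b, v, w, 30, 24), (34, b, v, w, 36, 24), (34, m, a, z, 12, 26), (34, m, a, z, 30, 24), (34, m, a, z, 36, 24), (34, m, b, q, 12, 26), (34, m, b, q, 30, 24), (34, m, b, q, 36, 24), (34, m, q, k, 12, 26), (34, m, q, k, 30, 24), (34, m, q, k, 36, 24), (34, m, s, s, 12, 26), (34, m, s, s, 30, 24), (34, m, s, s, 36, 24), (34, m, v, a, 12, 26), (34, m, v, a, 30, 24), (34, m, v, a, 36, 24), (34, m, v, u, 12, 26), (34, m, v, u, 30, 24), (34, m, v, u, 36, 24), (34, m, v, w, 12, 26), (34, m, v, w, 30, 24), (34, m, v, w, 36, 24)}.
Filtering on G ≠ q leaves {(1, a, d, w, 2, 20), (1, a, d, w, 39, 12), (1, a, x, c, 2, 20), (1, a, x, c, 39, 12), (1, r, d, w, 2, 20), (1, r, d, w, 39, 12), (1, r, x, c, 2, 20), (1, r, x, c, 39, 12), (1, w, d, w, 2, 20), (1, w, d, w, 39, 12), (1, w, x, c, 2, 20), (1, w, x, c, 39, 12), (34, b, a, z, 12, 26), (34, b, a, z, 30, 24), (34, b, a, z, 36, 24), (34, b, b, q, 12, 26), (34, b, b, q, 30, 24), (34, b, b, q, 36, 24), (34, b, s, s, 12, 26), (34, b, s, s, 30, 24), (34, b, s, s, 36, 24), (34, b, v, a, 12, 26), (34, b, v, a, 30, 24), (34, b, v, a, 36, 24), (34, b, v, u, 12, 26), (34, b, v, u, 30, 24), (34, b, v, u, 36, 24), (34, b, v, w, 12, 26), (34, b, v, w, 30, 24), (34, b, v, w, 36, 24), (34, m, a, z, 12, 26), (34, m, a, z, 30, 24), (34, m, a, z, 36, 24), (34, m, b, q, 12, 26), (34, m, b, q, 30, 24), (34, m, b, q, 36, 24), (34, m, s, s, 12, 26), (34, m, s, s, 30, 24), (34, m, s, s, 36, 24), (34, m, v, a, 12, 26), (34, m, v, a, 30, 24), (34, m, v, a, 36, 24), (34, m, v, u, 12, 26), (34, m, v, u, 30, 24), (34, m, v, u, 36, 24), (34, m, v, w, 12, 26), (34, m, v, w, 30, 24), (34, m, v, w, 36, 24)}.
Projecting to D, E (43 duplicate(s) eliminated): {(1, 2), (1, 39), (34, 12), (34, 30), (34, 36)}

{(1, 2), (1, 39), (34, 12), (34, 30), (34, 36)}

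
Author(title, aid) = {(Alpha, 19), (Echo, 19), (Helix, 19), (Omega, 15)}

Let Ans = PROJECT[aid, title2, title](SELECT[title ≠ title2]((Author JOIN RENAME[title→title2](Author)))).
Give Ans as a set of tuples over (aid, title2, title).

{(19, Alpha, Echo), (19, Alpha, Helix), (19, Echo, Alpha), (19, Echo, Helix), (19, Helix, Alpha), (19, Helix, Echo)}

ρ[title→title2]: schema becomes (title2, aid); tuples unchanged.
Natural join on aid: {(Alpha, 19, Alpha), (Alpha, 19, Echo), (Alpha, 19, Helix), (Echo, 19, Alpha), (Echo, 19, Echo), (Echo, 19, Helix), (Helix, 19, Alpha), (Helix, 19, Echo), (Helix, 19, Helix), (Omega, 15, Omega)}
Apply σ_{title ≠ title2}; surviving tuples: {(Alpha, 19, Echo), (Alpha, 19, Helix), (Echo, 19, Alpha), (Echo, 19, Helix), (Helix, 19, Alpha), (Helix, 19, Echo)}
π[aid, title2, title]: project onto (aid, title2, title) → {(19, Alpha, Echo), (19, Alpha, Helix), (19, Echo, Alpha), (19, Echo, Helix), (19, Helix, Alpha), (19, Helix, Echo)}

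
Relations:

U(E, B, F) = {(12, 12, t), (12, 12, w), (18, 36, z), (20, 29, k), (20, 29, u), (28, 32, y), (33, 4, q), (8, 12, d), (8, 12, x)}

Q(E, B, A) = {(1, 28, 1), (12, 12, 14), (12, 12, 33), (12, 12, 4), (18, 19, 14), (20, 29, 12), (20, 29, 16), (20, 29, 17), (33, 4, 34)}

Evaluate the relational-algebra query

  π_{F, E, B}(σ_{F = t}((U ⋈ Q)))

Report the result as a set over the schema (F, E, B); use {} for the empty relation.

{(t, 12, 12)}

Natural join on E, B: {(12, 12, t, 14), (12, 12, t, 33), (12, 12, t, 4), (12, 12, w, 14), (12, 12, w, 33), (12, 12, w, 4), (20, 29, k, 12), (20, 29, k, 16), (20, 29, k, 17), (20, 29, u, 12), (20, 29, u, 16), (20, 29, u, 17), (33, 4, q, 34)}
σ[F = t]: keep tuples satisfying F = t → {(12, 12, t, 14), (12, 12, t, 33), (12, 12, t, 4)}
π_{F, E, B} gives {(t, 12, 12)} (2 duplicate(s) eliminated).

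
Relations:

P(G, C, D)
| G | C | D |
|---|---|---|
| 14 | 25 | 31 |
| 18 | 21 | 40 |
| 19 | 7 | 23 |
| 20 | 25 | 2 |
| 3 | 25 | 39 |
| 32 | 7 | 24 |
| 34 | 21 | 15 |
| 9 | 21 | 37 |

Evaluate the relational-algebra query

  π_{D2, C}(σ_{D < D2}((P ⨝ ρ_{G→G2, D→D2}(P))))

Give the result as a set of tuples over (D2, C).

{(24, 7), (31, 25), (37, 21), (39, 25), (40, 21)}

ρ[G→G2, D→D2]: schema becomes (G2, C, D2); tuples unchanged.
Joining P and ρ_{G→G2, D→D2}(P) on C yields {(14, 25, 31, 14, 31), (14, 25, 31, 20, 2), (14, 25, 31, 3, 39), (18, 21, 40, 18, 40), (18, 21, 40, 34, 15), (18, 21, 40, 9, 37), (19, 7, 23, 19, 23), (19, 7, 23, 32, 24), (20, 25, 2, 14, 31), (20, 25, 2, 20, 2), (20, 25, 2, 3, 39), (3, 25, 39, 14, 31), (3, 25, 39, 20, 2), (3, 25, 39, 3, 39), (32, 7, 24, 19, 23), (32, 7, 24, 32, 24), (34, 21, 15, 18, 40), (34, 21, 15, 34, 15), (34, 21, 15, 9, 37), (9, 21, 37, 18, 40), (9, 21, 37, 34, 15), (9, 21, 37, 9, 37)}.
Filtering on D < D2 leaves {(14, 25, 31, 3, 39), (19, 7, 23, 32, 24), (20, 25, 2, 14, 31), (20, 25, 2, 3, 39), (34, 21, 15, 18, 40), (34, 21, 15, 9, 37), (9, 21, 37, 18, 40)}.
Keep only column(s) D2, C (2 duplicate(s) eliminated): {(24, 7), (31, 25), (37, 21), (39, 25), (40, 21)}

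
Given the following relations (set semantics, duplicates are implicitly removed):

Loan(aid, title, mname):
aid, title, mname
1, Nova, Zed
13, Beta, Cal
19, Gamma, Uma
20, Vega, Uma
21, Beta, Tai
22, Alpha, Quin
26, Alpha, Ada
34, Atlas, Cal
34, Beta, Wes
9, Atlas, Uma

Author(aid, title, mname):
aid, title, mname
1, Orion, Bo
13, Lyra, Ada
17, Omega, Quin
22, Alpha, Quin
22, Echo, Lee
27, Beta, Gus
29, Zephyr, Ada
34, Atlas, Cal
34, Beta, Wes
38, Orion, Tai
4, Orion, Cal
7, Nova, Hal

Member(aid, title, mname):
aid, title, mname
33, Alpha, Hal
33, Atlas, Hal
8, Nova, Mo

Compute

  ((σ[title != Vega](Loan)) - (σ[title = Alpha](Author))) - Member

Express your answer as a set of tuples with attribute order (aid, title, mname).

{(1, Nova, Zed), (13, Beta, Cal), (19, Gamma, Uma), (21, Beta, Tai), (26, Alpha, Ada), (34, Atlas, Cal), (34, Beta, Wes), (9, Atlas, Uma)}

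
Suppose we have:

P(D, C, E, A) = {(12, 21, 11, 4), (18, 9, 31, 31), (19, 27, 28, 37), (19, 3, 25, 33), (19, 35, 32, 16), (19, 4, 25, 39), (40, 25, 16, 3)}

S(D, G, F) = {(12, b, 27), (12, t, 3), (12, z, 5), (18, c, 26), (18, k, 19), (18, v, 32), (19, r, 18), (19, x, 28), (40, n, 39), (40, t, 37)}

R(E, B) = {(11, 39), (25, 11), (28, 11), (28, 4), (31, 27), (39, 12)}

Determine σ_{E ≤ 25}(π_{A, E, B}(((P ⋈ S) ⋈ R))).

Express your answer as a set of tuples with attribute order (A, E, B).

P ⋈ S (natural join on D): {(12, 21, 11, 4, b, 27), (12, 21, 11, 4, t, 3), (12, 21, 11, 4, z, 5), (18, 9, 31, 31, c, 26), (18, 9, 31, 31, k, 19), (18, 9, 31, 31, v, 32), (19, 27, 28, 37, r, 18), (19, 27, 28, 37, x, 28), (19, 3, 25, 33, r, 18), (19, 3, 25, 33, x, 28), (19, 35, 32, 16, r, 18), (19, 35, 32, 16, x, 28), (19, 4, 25, 39, r, 18), (19, 4, 25, 39, x, 28), (40, 25, 16, 3, n, 39), (40, 25, 16, 3, t, 37)}
(P ⋈ S) ⋈ R (natural join on E): {(12, 21, 11, 4, b, 27, 39), (12, 21, 11, 4, t, 3, 39), (12, 21, 11, 4, z, 5, 39), (18, 9, 31, 31, c, 26, 27), (18, 9, 31, 31, k, 19, 27), (18, 9, 31, 31, v, 32, 27), (19, 27, 28, 37, r, 18, 11), (19, 27, 28, 37, r, 18, 4), (19, 27, 28, 37, x, 28, 11), (19, 27, 28, 37, x, 28, 4), (19, 3, 25, 33, r, 18, 11), (19, 3, 25, 33, x, 28, 11), (19, 4, 25, 39, r, 18, 11), (19, 4, 25, 39, x, 28, 11)}
π_{A, E, B} gives {(31, 31, 27), (33, 25, 11), (37, 28, 11), (37, 28, 4), (39, 25, 11), (4, 11, 39)} (8 duplicate(s) eliminated).
σ[E ≤ 25]: keep tuples satisfying E ≤ 25 → {(33, 25, 11), (39, 25, 11), (4, 11, 39)}

{(33, 25, 11), (39, 25, 11), (4, 11, 39)}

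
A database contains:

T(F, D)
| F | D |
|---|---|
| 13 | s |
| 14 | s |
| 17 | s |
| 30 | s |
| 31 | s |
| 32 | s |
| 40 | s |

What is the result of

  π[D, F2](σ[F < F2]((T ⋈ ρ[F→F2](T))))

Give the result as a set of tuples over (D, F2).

{(s, 14), (s, 17), (s, 30), (s, 31), (s, 32), (s, 40)}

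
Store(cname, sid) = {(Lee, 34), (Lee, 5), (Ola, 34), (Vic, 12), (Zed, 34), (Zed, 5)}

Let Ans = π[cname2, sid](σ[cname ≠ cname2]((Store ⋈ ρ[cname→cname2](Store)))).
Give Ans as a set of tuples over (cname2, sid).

{(Lee, 34), (Lee, 5), (Ola, 34), (Zed, 34), (Zed, 5)}

ρ[cname→cname2]: schema becomes (cname2, sid); tuples unchanged.
Joining Store and ρ[cname→cname2](Store) on sid yields {(Lee, 34, Lee), (Lee, 34, Ola), (Lee, 34, Zed), (Lee, 5, Lee), (Lee, 5, Zed), (Ola, 34, Lee), (Ola, 34, Ola), (Ola, 34, Zed), (Vic, 12, Vic), (Zed, 34, Lee), (Zed, 34, Ola), (Zed, 34, Zed), (Zed, 5, Lee), (Zed, 5, Zed)}.
Filtering on cname ≠ cname2 leaves {(Lee, 34, Ola), (Lee, 34, Zed), (Lee, 5, Zed), (Ola, 34, Lee), (Ola, 34, Zed), (Zed, 34, Lee), (Zed, 34, Ola), (Zed, 5, Lee)}.
Projecting to cname2, sid (3 duplicate(s) eliminated): {(Lee, 34), (Lee, 5), (Ola, 34), (Zed, 34), (Zed, 5)}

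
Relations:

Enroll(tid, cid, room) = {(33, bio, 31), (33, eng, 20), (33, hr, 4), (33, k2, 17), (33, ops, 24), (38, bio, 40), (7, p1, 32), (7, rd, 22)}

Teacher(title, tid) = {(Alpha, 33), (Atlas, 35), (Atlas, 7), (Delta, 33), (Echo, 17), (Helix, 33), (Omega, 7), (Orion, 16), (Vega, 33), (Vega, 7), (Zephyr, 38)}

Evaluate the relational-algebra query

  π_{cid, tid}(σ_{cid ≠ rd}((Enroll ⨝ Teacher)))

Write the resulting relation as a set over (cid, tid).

{(bio, 33), (bio, 38), (eng, 33), (hr, 33), (k2, 33), (ops, 33), (p1, 7)}

Natural join on tid: {(33, bio, 31, Alpha), (33, bio, 31, Delta), (33, bio, 31, Helix), (33, bio, 31, Vega), (33, eng, 20, Alpha), (33, eng, 20, Delta), (33, eng, 20, Helix), (33, eng, 20, Vega), (33, hr, 4, Alpha), (33, hr, 4, Delta), (33, hr, 4, Helix), (33, hr, 4, Vega), (33, k2, 17, Alpha), (33, k2, 17, Delta), (33, k2, 17, Helix), (33, k2, 17, Vega), (33, ops, 24, Alpha), (33, ops, 24, Delta), (33, ops, 24, Helix), (33, ops, 24, Vega), (38, bio, 40, Zephyr), (7, p1, 32, Atlas), (7, p1, 32, Omega), (7, p1, 32, Vega), (7, rd, 22, Atlas), (7, rd, 22, Omega), (7, rd, 22, Vega)}
Selection cid ≠ rd: {(33, bio, 31, Alpha), (33, bio, 31, Delta), (33, bio, 31, Helix), (33, bio, 31, Vega), (33, eng, 20, Alpha), (33, eng, 20, Delta), (33, eng, 20, Helix), (33, eng, 20, Vega), (33, hr, 4, Alpha), (33, hr, 4, Delta), (33, hr, 4, Helix), (33, hr, 4, Vega), (33, k2, 17, Alpha), (33, k2, 17, Delta), (33, k2, 17, Helix), (33, k2, 17, Vega), (33, ops, 24, Alpha), (33, ops, 24, Delta), (33, ops, 24, Helix), (33, ops, 24, Vega), (38, bio, 40, Zephyr), (7, p1, 32, Atlas), (7, p1, 32, Omega), (7, p1, 32, Vega)}
π[cid, tid]: project onto (cid, tid) (17 duplicate(s) eliminated) → {(bio, 33), (bio, 38), (eng, 33), (hr, 33), (k2, 33), (ops, 33), (p1, 7)}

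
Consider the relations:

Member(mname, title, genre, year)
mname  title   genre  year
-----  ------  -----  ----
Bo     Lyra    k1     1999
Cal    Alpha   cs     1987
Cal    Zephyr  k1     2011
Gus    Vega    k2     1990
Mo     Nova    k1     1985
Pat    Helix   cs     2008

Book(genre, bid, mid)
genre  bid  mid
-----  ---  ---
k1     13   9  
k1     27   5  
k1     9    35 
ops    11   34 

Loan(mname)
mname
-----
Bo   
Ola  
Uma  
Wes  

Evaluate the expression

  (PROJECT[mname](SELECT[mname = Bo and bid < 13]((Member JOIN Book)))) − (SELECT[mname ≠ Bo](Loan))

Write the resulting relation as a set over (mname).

Natural join on genre: {(Bo, Lyra, k1, 1999, 13, 9), (Bo, Lyra, k1, 1999, 27, 5), (Bo, Lyra, k1, 1999, 9, 35), (Cal, Zephyr, k1, 2011, 13, 9), (Cal, Zephyr, k1, 2011, 27, 5), (Cal, Zephyr, k1, 2011, 9, 35), (Mo, Nova, k1, 1985, 13, 9), (Mo, Nova, k1, 1985, 27, 5), (Mo, Nova, k1, 1985, 9, 35)}
Apply σ_{mname = Bo and bid < 13}; surviving tuples: {(Bo, Lyra, k1, 1999, 9, 35)}
Keep only column(s) mname: {Bo}
Apply σ_{mname ≠ Bo}; surviving tuples: {Ola, Uma, Wes}
Taking the difference: {Bo}

{Bo}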